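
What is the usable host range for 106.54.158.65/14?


Network: 106.52.0.0
Broadcast: 106.55.255.255
First usable = network + 1
Last usable = broadcast - 1
Range: 106.52.0.1 to 106.55.255.254


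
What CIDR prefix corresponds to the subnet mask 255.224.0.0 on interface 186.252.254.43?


Binary: 11111111.11100000.00000000.00000000
Count leading 1s
Prefix: /11


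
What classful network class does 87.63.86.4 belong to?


First octet: 87
Binary: 01010111
0xxxxxxx -> Class A (1-126)
Class A, default mask 255.0.0.0 (/8)


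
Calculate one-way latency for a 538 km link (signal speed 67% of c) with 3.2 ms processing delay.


Speed = 0.67 * 3e5 km/s = 201000 km/s
Propagation delay = 538 / 201000 = 0.0027 s = 2.6766 ms
Processing delay = 3.2 ms
Total one-way latency = 5.8766 ms


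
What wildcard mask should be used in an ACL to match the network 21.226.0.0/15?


Subnet mask: 255.254.0.0
Wildcard = 255.255.255.255 - subnet mask
255 - 255 = 0
255 - 254 = 1
255 - 0 = 255
255 - 0 = 255
Wildcard: 0.1.255.255


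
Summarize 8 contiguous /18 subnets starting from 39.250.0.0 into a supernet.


Original prefix: /18
Number of subnets: 8 = 2^3
New prefix = 18 - 3 = 15
Supernet: 39.250.0.0/15


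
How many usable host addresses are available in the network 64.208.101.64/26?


Host bits = 32 - 26 = 6
Total addresses = 2^6 = 64
Usable = total - 2 (network and broadcast)
Usable hosts: 62


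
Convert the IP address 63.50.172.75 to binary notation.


63 = 00111111
50 = 00110010
172 = 10101100
75 = 01001011
Binary: 00111111.00110010.10101100.01001011


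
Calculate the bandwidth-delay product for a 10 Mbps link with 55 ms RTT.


BDP = bandwidth * RTT
= 10 Mbps * 55 ms
= 10 * 1e6 * 55 / 1000 bits
= 550000 bits
= 68750 bytes
= 67.1387 KB
BDP = 550000 bits (68750 bytes)


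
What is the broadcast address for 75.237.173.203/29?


Network: 75.237.173.200/29
Host bits = 3
Set all host bits to 1:
Broadcast: 75.237.173.207


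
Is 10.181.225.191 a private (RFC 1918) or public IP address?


RFC 1918 private ranges:
  10.0.0.0/8 (10.0.0.0 - 10.255.255.255)
  172.16.0.0/12 (172.16.0.0 - 172.31.255.255)
  192.168.0.0/16 (192.168.0.0 - 192.168.255.255)
Private (in 10.0.0.0/8)


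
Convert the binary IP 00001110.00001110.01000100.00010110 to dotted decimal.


00001110 = 14
00001110 = 14
01000100 = 68
00010110 = 22
IP: 14.14.68.22


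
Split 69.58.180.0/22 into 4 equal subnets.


New prefix = 22 + 2 = 24
Each subnet has 256 addresses
  69.58.180.0/24
  69.58.181.0/24
  69.58.182.0/24
  69.58.183.0/24
Subnets: 69.58.180.0/24, 69.58.181.0/24, 69.58.182.0/24, 69.58.183.0/24


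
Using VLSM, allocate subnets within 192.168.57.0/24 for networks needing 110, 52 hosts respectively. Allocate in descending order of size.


110 hosts -> /25 (126 usable): 192.168.57.0/25
52 hosts -> /26 (62 usable): 192.168.57.128/26
Allocation: 192.168.57.0/25 (110 hosts, 126 usable); 192.168.57.128/26 (52 hosts, 62 usable)


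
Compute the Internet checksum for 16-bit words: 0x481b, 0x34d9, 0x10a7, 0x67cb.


Sum all words (with carry folding):
+ 0x481b = 0x481b
+ 0x34d9 = 0x7cf4
+ 0x10a7 = 0x8d9b
+ 0x67cb = 0xf566
One's complement: ~0xf566
Checksum = 0x0a99


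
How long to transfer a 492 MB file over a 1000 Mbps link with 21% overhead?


Effective throughput = 1000 * (1 - 21/100) = 790 Mbps
File size in Mb = 492 * 8 = 3936 Mb
Time = 3936 / 790
Time = 4.9823 seconds


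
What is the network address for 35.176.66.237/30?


IP:   00100011.10110000.01000010.11101101
Mask: 11111111.11111111.11111111.11111100
AND operation:
Net:  00100011.10110000.01000010.11101100
Network: 35.176.66.236/30


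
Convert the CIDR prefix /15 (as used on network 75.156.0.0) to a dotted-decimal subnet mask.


/15 means 15 network bits, 17 host bits
Binary: 11111111111111100000000000000000
Mask: 255.254.0.0


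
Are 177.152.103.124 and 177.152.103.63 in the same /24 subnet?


Mask: 255.255.255.0
177.152.103.124 AND mask = 177.152.103.0
177.152.103.63 AND mask = 177.152.103.0
Yes, same subnet (177.152.103.0)


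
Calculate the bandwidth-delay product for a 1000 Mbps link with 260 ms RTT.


BDP = bandwidth * RTT
= 1000 Mbps * 260 ms
= 1000 * 1e6 * 260 / 1000 bits
= 260000000 bits
= 32500000 bytes
= 31738.2812 KB
BDP = 260000000 bits (32500000 bytes)


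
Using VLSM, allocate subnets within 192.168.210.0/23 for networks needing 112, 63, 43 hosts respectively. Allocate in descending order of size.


112 hosts -> /25 (126 usable): 192.168.210.0/25
63 hosts -> /25 (126 usable): 192.168.210.128/25
43 hosts -> /26 (62 usable): 192.168.211.0/26
Allocation: 192.168.210.0/25 (112 hosts, 126 usable); 192.168.210.128/25 (63 hosts, 126 usable); 192.168.211.0/26 (43 hosts, 62 usable)


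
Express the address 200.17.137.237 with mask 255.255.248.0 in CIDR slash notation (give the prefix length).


Binary: 11111111.11111111.11111000.00000000
Count leading 1s
Prefix: /21


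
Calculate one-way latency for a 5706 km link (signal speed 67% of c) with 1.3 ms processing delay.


Speed = 0.67 * 3e5 km/s = 201000 km/s
Propagation delay = 5706 / 201000 = 0.0284 s = 28.3881 ms
Processing delay = 1.3 ms
Total one-way latency = 29.6881 ms


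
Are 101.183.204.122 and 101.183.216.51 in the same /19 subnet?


Mask: 255.255.224.0
101.183.204.122 AND mask = 101.183.192.0
101.183.216.51 AND mask = 101.183.192.0
Yes, same subnet (101.183.192.0)


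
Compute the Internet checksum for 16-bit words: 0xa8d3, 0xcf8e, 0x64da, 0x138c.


Sum all words (with carry folding):
+ 0xa8d3 = 0xa8d3
+ 0xcf8e = 0x7862
+ 0x64da = 0xdd3c
+ 0x138c = 0xf0c8
One's complement: ~0xf0c8
Checksum = 0x0f37


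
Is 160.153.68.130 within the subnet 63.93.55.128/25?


Subnet network: 63.93.55.128
Test IP AND mask: 160.153.68.128
No, 160.153.68.130 is not in 63.93.55.128/25


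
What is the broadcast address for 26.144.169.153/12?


Network: 26.144.0.0/12
Host bits = 20
Set all host bits to 1:
Broadcast: 26.159.255.255


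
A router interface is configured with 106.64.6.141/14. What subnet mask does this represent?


/14 means 14 network bits, 18 host bits
Binary: 11111111111111000000000000000000
Mask: 255.252.0.0


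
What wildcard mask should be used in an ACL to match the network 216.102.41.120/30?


Subnet mask: 255.255.255.252
Wildcard = 255.255.255.255 - subnet mask
255 - 255 = 0
255 - 255 = 0
255 - 255 = 0
255 - 252 = 3
Wildcard: 0.0.0.3


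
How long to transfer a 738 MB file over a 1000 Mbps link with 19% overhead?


Effective throughput = 1000 * (1 - 19/100) = 810 Mbps
File size in Mb = 738 * 8 = 5904 Mb
Time = 5904 / 810
Time = 7.2889 seconds


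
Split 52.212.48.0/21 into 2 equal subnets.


New prefix = 21 + 1 = 22
Each subnet has 1024 addresses
  52.212.48.0/22
  52.212.52.0/22
Subnets: 52.212.48.0/22, 52.212.52.0/22


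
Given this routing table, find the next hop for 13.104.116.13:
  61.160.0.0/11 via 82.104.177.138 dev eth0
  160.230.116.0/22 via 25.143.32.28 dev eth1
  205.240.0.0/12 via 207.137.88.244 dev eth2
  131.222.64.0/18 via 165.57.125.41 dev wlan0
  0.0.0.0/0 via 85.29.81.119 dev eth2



Longest prefix match for 13.104.116.13:
  /11 61.160.0.0: no
  /22 160.230.116.0: no
  /12 205.240.0.0: no
  /18 131.222.64.0: no
  /0 0.0.0.0: MATCH
Selected: next-hop 85.29.81.119 via eth2 (matched /0)


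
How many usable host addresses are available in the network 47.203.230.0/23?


Host bits = 32 - 23 = 9
Total addresses = 2^9 = 512
Usable = total - 2 (network and broadcast)
Usable hosts: 510


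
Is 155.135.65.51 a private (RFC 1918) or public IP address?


RFC 1918 private ranges:
  10.0.0.0/8 (10.0.0.0 - 10.255.255.255)
  172.16.0.0/12 (172.16.0.0 - 172.31.255.255)
  192.168.0.0/16 (192.168.0.0 - 192.168.255.255)
Public (not in any RFC 1918 range)


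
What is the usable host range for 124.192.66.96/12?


Network: 124.192.0.0
Broadcast: 124.207.255.255
First usable = network + 1
Last usable = broadcast - 1
Range: 124.192.0.1 to 124.207.255.254


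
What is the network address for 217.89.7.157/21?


IP:   11011001.01011001.00000111.10011101
Mask: 11111111.11111111.11111000.00000000
AND operation:
Net:  11011001.01011001.00000000.00000000
Network: 217.89.0.0/21


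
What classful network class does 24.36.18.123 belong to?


First octet: 24
Binary: 00011000
0xxxxxxx -> Class A (1-126)
Class A, default mask 255.0.0.0 (/8)


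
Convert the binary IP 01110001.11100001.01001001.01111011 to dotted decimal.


01110001 = 113
11100001 = 225
01001001 = 73
01111011 = 123
IP: 113.225.73.123


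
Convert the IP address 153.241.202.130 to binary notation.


153 = 10011001
241 = 11110001
202 = 11001010
130 = 10000010
Binary: 10011001.11110001.11001010.10000010


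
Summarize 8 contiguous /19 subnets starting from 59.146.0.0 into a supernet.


Original prefix: /19
Number of subnets: 8 = 2^3
New prefix = 19 - 3 = 16
Supernet: 59.146.0.0/16


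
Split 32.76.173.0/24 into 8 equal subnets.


New prefix = 24 + 3 = 27
Each subnet has 32 addresses
  32.76.173.0/27
  32.76.173.32/27
  32.76.173.64/27
  32.76.173.96/27
  32.76.173.128/27
  32.76.173.160/27
  32.76.173.192/27
  32.76.173.224/27
Subnets: 32.76.173.0/27, 32.76.173.32/27, 32.76.173.64/27, 32.76.173.96/27, 32.76.173.128/27, 32.76.173.160/27, 32.76.173.192/27, 32.76.173.224/27


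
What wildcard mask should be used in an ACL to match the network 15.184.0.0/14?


Subnet mask: 255.252.0.0
Wildcard = 255.255.255.255 - subnet mask
255 - 255 = 0
255 - 252 = 3
255 - 0 = 255
255 - 0 = 255
Wildcard: 0.3.255.255


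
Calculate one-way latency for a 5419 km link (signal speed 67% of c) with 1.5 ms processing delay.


Speed = 0.67 * 3e5 km/s = 201000 km/s
Propagation delay = 5419 / 201000 = 0.027 s = 26.9602 ms
Processing delay = 1.5 ms
Total one-way latency = 28.4602 ms


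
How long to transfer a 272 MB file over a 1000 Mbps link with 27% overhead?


Effective throughput = 1000 * (1 - 27/100) = 730 Mbps
File size in Mb = 272 * 8 = 2176 Mb
Time = 2176 / 730
Time = 2.9808 seconds


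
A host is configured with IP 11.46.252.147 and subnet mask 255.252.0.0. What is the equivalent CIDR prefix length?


Binary: 11111111.11111100.00000000.00000000
Count leading 1s
Prefix: /14


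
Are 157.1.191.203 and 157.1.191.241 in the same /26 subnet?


Mask: 255.255.255.192
157.1.191.203 AND mask = 157.1.191.192
157.1.191.241 AND mask = 157.1.191.192
Yes, same subnet (157.1.191.192)


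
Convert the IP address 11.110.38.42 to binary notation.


11 = 00001011
110 = 01101110
38 = 00100110
42 = 00101010
Binary: 00001011.01101110.00100110.00101010


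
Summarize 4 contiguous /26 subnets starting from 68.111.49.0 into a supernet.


Original prefix: /26
Number of subnets: 4 = 2^2
New prefix = 26 - 2 = 24
Supernet: 68.111.49.0/24


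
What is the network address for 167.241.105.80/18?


IP:   10100111.11110001.01101001.01010000
Mask: 11111111.11111111.11000000.00000000
AND operation:
Net:  10100111.11110001.01000000.00000000
Network: 167.241.64.0/18


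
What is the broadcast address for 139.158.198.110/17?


Network: 139.158.128.0/17
Host bits = 15
Set all host bits to 1:
Broadcast: 139.158.255.255


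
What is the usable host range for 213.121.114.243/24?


Network: 213.121.114.0
Broadcast: 213.121.114.255
First usable = network + 1
Last usable = broadcast - 1
Range: 213.121.114.1 to 213.121.114.254


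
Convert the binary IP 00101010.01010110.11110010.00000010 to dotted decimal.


00101010 = 42
01010110 = 86
11110010 = 242
00000010 = 2
IP: 42.86.242.2


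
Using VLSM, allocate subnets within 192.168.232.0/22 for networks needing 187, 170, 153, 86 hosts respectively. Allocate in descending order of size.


187 hosts -> /24 (254 usable): 192.168.232.0/24
170 hosts -> /24 (254 usable): 192.168.233.0/24
153 hosts -> /24 (254 usable): 192.168.234.0/24
86 hosts -> /25 (126 usable): 192.168.235.0/25
Allocation: 192.168.232.0/24 (187 hosts, 254 usable); 192.168.233.0/24 (170 hosts, 254 usable); 192.168.234.0/24 (153 hosts, 254 usable); 192.168.235.0/25 (86 hosts, 126 usable)


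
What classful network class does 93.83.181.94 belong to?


First octet: 93
Binary: 01011101
0xxxxxxx -> Class A (1-126)
Class A, default mask 255.0.0.0 (/8)


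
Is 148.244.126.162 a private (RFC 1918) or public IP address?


RFC 1918 private ranges:
  10.0.0.0/8 (10.0.0.0 - 10.255.255.255)
  172.16.0.0/12 (172.16.0.0 - 172.31.255.255)
  192.168.0.0/16 (192.168.0.0 - 192.168.255.255)
Public (not in any RFC 1918 range)


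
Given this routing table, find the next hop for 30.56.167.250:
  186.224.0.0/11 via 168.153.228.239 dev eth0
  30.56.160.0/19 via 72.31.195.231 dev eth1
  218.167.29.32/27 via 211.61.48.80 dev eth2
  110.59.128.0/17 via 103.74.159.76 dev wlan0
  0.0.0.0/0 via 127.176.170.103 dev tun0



Longest prefix match for 30.56.167.250:
  /11 186.224.0.0: no
  /19 30.56.160.0: MATCH
  /27 218.167.29.32: no
  /17 110.59.128.0: no
  /0 0.0.0.0: MATCH
Selected: next-hop 72.31.195.231 via eth1 (matched /19)


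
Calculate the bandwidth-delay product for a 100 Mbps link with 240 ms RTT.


BDP = bandwidth * RTT
= 100 Mbps * 240 ms
= 100 * 1e6 * 240 / 1000 bits
= 24000000 bits
= 3000000 bytes
= 2929.6875 KB
BDP = 24000000 bits (3000000 bytes)


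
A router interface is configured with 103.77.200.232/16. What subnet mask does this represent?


/16 means 16 network bits, 16 host bits
Binary: 11111111111111110000000000000000
Mask: 255.255.0.0


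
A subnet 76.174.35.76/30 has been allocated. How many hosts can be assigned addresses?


Host bits = 32 - 30 = 2
Total addresses = 2^2 = 4
Usable = total - 2 (network and broadcast)
Usable hosts: 2


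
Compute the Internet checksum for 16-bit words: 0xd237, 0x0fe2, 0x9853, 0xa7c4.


Sum all words (with carry folding):
+ 0xd237 = 0xd237
+ 0x0fe2 = 0xe219
+ 0x9853 = 0x7a6d
+ 0xa7c4 = 0x2232
One's complement: ~0x2232
Checksum = 0xddcd


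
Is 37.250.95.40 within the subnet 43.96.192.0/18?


Subnet network: 43.96.192.0
Test IP AND mask: 37.250.64.0
No, 37.250.95.40 is not in 43.96.192.0/18


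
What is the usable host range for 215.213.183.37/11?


Network: 215.192.0.0
Broadcast: 215.223.255.255
First usable = network + 1
Last usable = broadcast - 1
Range: 215.192.0.1 to 215.223.255.254


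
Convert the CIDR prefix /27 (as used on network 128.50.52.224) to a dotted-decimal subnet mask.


/27 means 27 network bits, 5 host bits
Binary: 11111111111111111111111111100000
Mask: 255.255.255.224


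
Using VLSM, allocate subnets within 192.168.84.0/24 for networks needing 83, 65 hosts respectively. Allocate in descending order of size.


83 hosts -> /25 (126 usable): 192.168.84.0/25
65 hosts -> /25 (126 usable): 192.168.84.128/25
Allocation: 192.168.84.0/25 (83 hosts, 126 usable); 192.168.84.128/25 (65 hosts, 126 usable)


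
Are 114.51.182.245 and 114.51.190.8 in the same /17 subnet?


Mask: 255.255.128.0
114.51.182.245 AND mask = 114.51.128.0
114.51.190.8 AND mask = 114.51.128.0
Yes, same subnet (114.51.128.0)


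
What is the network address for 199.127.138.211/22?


IP:   11000111.01111111.10001010.11010011
Mask: 11111111.11111111.11111100.00000000
AND operation:
Net:  11000111.01111111.10001000.00000000
Network: 199.127.136.0/22


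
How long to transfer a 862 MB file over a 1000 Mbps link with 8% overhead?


Effective throughput = 1000 * (1 - 8/100) = 920 Mbps
File size in Mb = 862 * 8 = 6896 Mb
Time = 6896 / 920
Time = 7.4957 seconds


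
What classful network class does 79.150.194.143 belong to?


First octet: 79
Binary: 01001111
0xxxxxxx -> Class A (1-126)
Class A, default mask 255.0.0.0 (/8)


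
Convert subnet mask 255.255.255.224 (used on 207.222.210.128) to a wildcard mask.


Subnet mask: 255.255.255.224
Wildcard = 255.255.255.255 - subnet mask
255 - 255 = 0
255 - 255 = 0
255 - 255 = 0
255 - 224 = 31
Wildcard: 0.0.0.31


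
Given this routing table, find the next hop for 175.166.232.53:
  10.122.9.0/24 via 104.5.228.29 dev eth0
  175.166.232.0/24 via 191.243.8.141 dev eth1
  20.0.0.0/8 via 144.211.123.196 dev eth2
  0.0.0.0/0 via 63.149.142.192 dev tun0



Longest prefix match for 175.166.232.53:
  /24 10.122.9.0: no
  /24 175.166.232.0: MATCH
  /8 20.0.0.0: no
  /0 0.0.0.0: MATCH
Selected: next-hop 191.243.8.141 via eth1 (matched /24)


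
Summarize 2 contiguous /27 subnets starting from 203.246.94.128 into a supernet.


Original prefix: /27
Number of subnets: 2 = 2^1
New prefix = 27 - 1 = 26
Supernet: 203.246.94.128/26


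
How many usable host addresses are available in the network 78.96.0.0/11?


Host bits = 32 - 11 = 21
Total addresses = 2^21 = 2097152
Usable = total - 2 (network and broadcast)
Usable hosts: 2097150


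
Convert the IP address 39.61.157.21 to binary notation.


39 = 00100111
61 = 00111101
157 = 10011101
21 = 00010101
Binary: 00100111.00111101.10011101.00010101


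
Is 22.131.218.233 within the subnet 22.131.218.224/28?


Subnet network: 22.131.218.224
Test IP AND mask: 22.131.218.224
Yes, 22.131.218.233 is in 22.131.218.224/28


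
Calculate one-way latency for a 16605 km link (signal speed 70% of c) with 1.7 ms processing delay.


Speed = 0.7 * 3e5 km/s = 210000 km/s
Propagation delay = 16605 / 210000 = 0.0791 s = 79.0714 ms
Processing delay = 1.7 ms
Total one-way latency = 80.7714 ms


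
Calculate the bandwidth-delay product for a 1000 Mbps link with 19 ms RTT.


BDP = bandwidth * RTT
= 1000 Mbps * 19 ms
= 1000 * 1e6 * 19 / 1000 bits
= 19000000 bits
= 2375000 bytes
= 2319.3359 KB
BDP = 19000000 bits (2375000 bytes)


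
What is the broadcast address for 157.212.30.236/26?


Network: 157.212.30.192/26
Host bits = 6
Set all host bits to 1:
Broadcast: 157.212.30.255


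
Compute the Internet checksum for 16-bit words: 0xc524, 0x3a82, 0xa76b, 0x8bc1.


Sum all words (with carry folding):
+ 0xc524 = 0xc524
+ 0x3a82 = 0xffa6
+ 0xa76b = 0xa712
+ 0x8bc1 = 0x32d4
One's complement: ~0x32d4
Checksum = 0xcd2b


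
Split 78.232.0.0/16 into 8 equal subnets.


New prefix = 16 + 3 = 19
Each subnet has 8192 addresses
  78.232.0.0/19
  78.232.32.0/19
  78.232.64.0/19
  78.232.96.0/19
  78.232.128.0/19
  78.232.160.0/19
  78.232.192.0/19
  78.232.224.0/19
Subnets: 78.232.0.0/19, 78.232.32.0/19, 78.232.64.0/19, 78.232.96.0/19, 78.232.128.0/19, 78.232.160.0/19, 78.232.192.0/19, 78.232.224.0/19


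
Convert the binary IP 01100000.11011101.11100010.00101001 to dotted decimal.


01100000 = 96
11011101 = 221
11100010 = 226
00101001 = 41
IP: 96.221.226.41


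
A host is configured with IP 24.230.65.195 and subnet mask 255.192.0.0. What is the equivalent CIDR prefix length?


Binary: 11111111.11000000.00000000.00000000
Count leading 1s
Prefix: /10


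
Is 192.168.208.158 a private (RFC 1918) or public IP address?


RFC 1918 private ranges:
  10.0.0.0/8 (10.0.0.0 - 10.255.255.255)
  172.16.0.0/12 (172.16.0.0 - 172.31.255.255)
  192.168.0.0/16 (192.168.0.0 - 192.168.255.255)
Private (in 192.168.0.0/16)


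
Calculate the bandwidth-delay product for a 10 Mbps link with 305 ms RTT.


BDP = bandwidth * RTT
= 10 Mbps * 305 ms
= 10 * 1e6 * 305 / 1000 bits
= 3050000 bits
= 381250 bytes
= 372.3145 KB
BDP = 3050000 bits (381250 bytes)


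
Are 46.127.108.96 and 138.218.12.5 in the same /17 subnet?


Mask: 255.255.128.0
46.127.108.96 AND mask = 46.127.0.0
138.218.12.5 AND mask = 138.218.0.0
No, different subnets (46.127.0.0 vs 138.218.0.0)


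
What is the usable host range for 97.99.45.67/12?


Network: 97.96.0.0
Broadcast: 97.111.255.255
First usable = network + 1
Last usable = broadcast - 1
Range: 97.96.0.1 to 97.111.255.254


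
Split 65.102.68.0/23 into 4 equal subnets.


New prefix = 23 + 2 = 25
Each subnet has 128 addresses
  65.102.68.0/25
  65.102.68.128/25
  65.102.69.0/25
  65.102.69.128/25
Subnets: 65.102.68.0/25, 65.102.68.128/25, 65.102.69.0/25, 65.102.69.128/25


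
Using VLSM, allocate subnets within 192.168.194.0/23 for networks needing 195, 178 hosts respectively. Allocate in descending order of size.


195 hosts -> /24 (254 usable): 192.168.194.0/24
178 hosts -> /24 (254 usable): 192.168.195.0/24
Allocation: 192.168.194.0/24 (195 hosts, 254 usable); 192.168.195.0/24 (178 hosts, 254 usable)


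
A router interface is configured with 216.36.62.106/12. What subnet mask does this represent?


/12 means 12 network bits, 20 host bits
Binary: 11111111111100000000000000000000
Mask: 255.240.0.0


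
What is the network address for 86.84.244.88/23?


IP:   01010110.01010100.11110100.01011000
Mask: 11111111.11111111.11111110.00000000
AND operation:
Net:  01010110.01010100.11110100.00000000
Network: 86.84.244.0/23


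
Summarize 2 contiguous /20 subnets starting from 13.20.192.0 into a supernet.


Original prefix: /20
Number of subnets: 2 = 2^1
New prefix = 20 - 1 = 19
Supernet: 13.20.192.0/19


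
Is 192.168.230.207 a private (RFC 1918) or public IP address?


RFC 1918 private ranges:
  10.0.0.0/8 (10.0.0.0 - 10.255.255.255)
  172.16.0.0/12 (172.16.0.0 - 172.31.255.255)
  192.168.0.0/16 (192.168.0.0 - 192.168.255.255)
Private (in 192.168.0.0/16)


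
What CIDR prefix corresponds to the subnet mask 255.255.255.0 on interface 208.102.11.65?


Binary: 11111111.11111111.11111111.00000000
Count leading 1s
Prefix: /24


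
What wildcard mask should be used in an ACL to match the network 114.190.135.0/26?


Subnet mask: 255.255.255.192
Wildcard = 255.255.255.255 - subnet mask
255 - 255 = 0
255 - 255 = 0
255 - 255 = 0
255 - 192 = 63
Wildcard: 0.0.0.63


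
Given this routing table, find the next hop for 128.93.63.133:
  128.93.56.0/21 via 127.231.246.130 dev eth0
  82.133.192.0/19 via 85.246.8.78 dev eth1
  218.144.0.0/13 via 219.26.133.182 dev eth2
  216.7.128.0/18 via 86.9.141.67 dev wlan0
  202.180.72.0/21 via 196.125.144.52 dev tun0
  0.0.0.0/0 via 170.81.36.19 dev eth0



Longest prefix match for 128.93.63.133:
  /21 128.93.56.0: MATCH
  /19 82.133.192.0: no
  /13 218.144.0.0: no
  /18 216.7.128.0: no
  /21 202.180.72.0: no
  /0 0.0.0.0: MATCH
Selected: next-hop 127.231.246.130 via eth0 (matched /21)


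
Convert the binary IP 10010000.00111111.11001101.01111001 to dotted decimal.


10010000 = 144
00111111 = 63
11001101 = 205
01111001 = 121
IP: 144.63.205.121


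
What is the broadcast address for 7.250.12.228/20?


Network: 7.250.0.0/20
Host bits = 12
Set all host bits to 1:
Broadcast: 7.250.15.255


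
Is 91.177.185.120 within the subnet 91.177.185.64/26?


Subnet network: 91.177.185.64
Test IP AND mask: 91.177.185.64
Yes, 91.177.185.120 is in 91.177.185.64/26


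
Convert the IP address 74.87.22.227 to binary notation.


74 = 01001010
87 = 01010111
22 = 00010110
227 = 11100011
Binary: 01001010.01010111.00010110.11100011


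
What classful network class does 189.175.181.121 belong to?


First octet: 189
Binary: 10111101
10xxxxxx -> Class B (128-191)
Class B, default mask 255.255.0.0 (/16)


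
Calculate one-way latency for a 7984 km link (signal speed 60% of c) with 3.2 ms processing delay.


Speed = 0.6 * 3e5 km/s = 180000 km/s
Propagation delay = 7984 / 180000 = 0.0444 s = 44.3556 ms
Processing delay = 3.2 ms
Total one-way latency = 47.5556 ms


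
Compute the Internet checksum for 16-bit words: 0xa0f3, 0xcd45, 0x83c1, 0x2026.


Sum all words (with carry folding):
+ 0xa0f3 = 0xa0f3
+ 0xcd45 = 0x6e39
+ 0x83c1 = 0xf1fa
+ 0x2026 = 0x1221
One's complement: ~0x1221
Checksum = 0xedde


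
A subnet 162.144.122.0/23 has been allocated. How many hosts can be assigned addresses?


Host bits = 32 - 23 = 9
Total addresses = 2^9 = 512
Usable = total - 2 (network and broadcast)
Usable hosts: 510


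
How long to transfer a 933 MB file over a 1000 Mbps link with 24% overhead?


Effective throughput = 1000 * (1 - 24/100) = 760 Mbps
File size in Mb = 933 * 8 = 7464 Mb
Time = 7464 / 760
Time = 9.8211 seconds


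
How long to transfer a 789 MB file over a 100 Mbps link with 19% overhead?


Effective throughput = 100 * (1 - 19/100) = 81 Mbps
File size in Mb = 789 * 8 = 6312 Mb
Time = 6312 / 81
Time = 77.9259 seconds


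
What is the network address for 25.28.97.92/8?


IP:   00011001.00011100.01100001.01011100
Mask: 11111111.00000000.00000000.00000000
AND operation:
Net:  00011001.00000000.00000000.00000000
Network: 25.0.0.0/8


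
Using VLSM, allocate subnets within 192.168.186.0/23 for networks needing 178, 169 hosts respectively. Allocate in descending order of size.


178 hosts -> /24 (254 usable): 192.168.186.0/24
169 hosts -> /24 (254 usable): 192.168.187.0/24
Allocation: 192.168.186.0/24 (178 hosts, 254 usable); 192.168.187.0/24 (169 hosts, 254 usable)


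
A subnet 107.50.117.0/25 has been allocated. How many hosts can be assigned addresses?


Host bits = 32 - 25 = 7
Total addresses = 2^7 = 128
Usable = total - 2 (network and broadcast)
Usable hosts: 126


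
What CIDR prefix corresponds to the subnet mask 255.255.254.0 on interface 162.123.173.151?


Binary: 11111111.11111111.11111110.00000000
Count leading 1s
Prefix: /23


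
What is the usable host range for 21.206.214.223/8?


Network: 21.0.0.0
Broadcast: 21.255.255.255
First usable = network + 1
Last usable = broadcast - 1
Range: 21.0.0.1 to 21.255.255.254


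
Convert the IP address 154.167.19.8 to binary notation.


154 = 10011010
167 = 10100111
19 = 00010011
8 = 00001000
Binary: 10011010.10100111.00010011.00001000


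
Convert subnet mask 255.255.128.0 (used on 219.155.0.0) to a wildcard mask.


Subnet mask: 255.255.128.0
Wildcard = 255.255.255.255 - subnet mask
255 - 255 = 0
255 - 255 = 0
255 - 128 = 127
255 - 0 = 255
Wildcard: 0.0.127.255


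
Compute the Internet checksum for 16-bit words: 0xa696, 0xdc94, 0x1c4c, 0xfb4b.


Sum all words (with carry folding):
+ 0xa696 = 0xa696
+ 0xdc94 = 0x832b
+ 0x1c4c = 0x9f77
+ 0xfb4b = 0x9ac3
One's complement: ~0x9ac3
Checksum = 0x653c


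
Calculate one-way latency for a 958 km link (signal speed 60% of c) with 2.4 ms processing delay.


Speed = 0.6 * 3e5 km/s = 180000 km/s
Propagation delay = 958 / 180000 = 0.0053 s = 5.3222 ms
Processing delay = 2.4 ms
Total one-way latency = 7.7222 ms


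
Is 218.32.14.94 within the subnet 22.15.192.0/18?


Subnet network: 22.15.192.0
Test IP AND mask: 218.32.0.0
No, 218.32.14.94 is not in 22.15.192.0/18


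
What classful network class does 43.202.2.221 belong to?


First octet: 43
Binary: 00101011
0xxxxxxx -> Class A (1-126)
Class A, default mask 255.0.0.0 (/8)


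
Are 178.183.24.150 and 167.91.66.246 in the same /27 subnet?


Mask: 255.255.255.224
178.183.24.150 AND mask = 178.183.24.128
167.91.66.246 AND mask = 167.91.66.224
No, different subnets (178.183.24.128 vs 167.91.66.224)


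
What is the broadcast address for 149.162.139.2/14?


Network: 149.160.0.0/14
Host bits = 18
Set all host bits to 1:
Broadcast: 149.163.255.255


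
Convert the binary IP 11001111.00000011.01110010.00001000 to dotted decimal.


11001111 = 207
00000011 = 3
01110010 = 114
00001000 = 8
IP: 207.3.114.8


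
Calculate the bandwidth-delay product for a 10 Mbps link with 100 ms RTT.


BDP = bandwidth * RTT
= 10 Mbps * 100 ms
= 10 * 1e6 * 100 / 1000 bits
= 1000000 bits
= 125000 bytes
= 122.0703 KB
BDP = 1000000 bits (125000 bytes)


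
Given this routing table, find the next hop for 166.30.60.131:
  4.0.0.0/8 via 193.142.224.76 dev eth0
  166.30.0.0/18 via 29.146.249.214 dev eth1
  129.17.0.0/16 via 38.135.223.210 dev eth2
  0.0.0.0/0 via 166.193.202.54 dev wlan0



Longest prefix match for 166.30.60.131:
  /8 4.0.0.0: no
  /18 166.30.0.0: MATCH
  /16 129.17.0.0: no
  /0 0.0.0.0: MATCH
Selected: next-hop 29.146.249.214 via eth1 (matched /18)


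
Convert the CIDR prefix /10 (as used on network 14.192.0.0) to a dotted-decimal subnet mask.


/10 means 10 network bits, 22 host bits
Binary: 11111111110000000000000000000000
Mask: 255.192.0.0


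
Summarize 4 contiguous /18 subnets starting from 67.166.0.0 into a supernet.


Original prefix: /18
Number of subnets: 4 = 2^2
New prefix = 18 - 2 = 16
Supernet: 67.166.0.0/16


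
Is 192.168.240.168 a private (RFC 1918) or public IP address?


RFC 1918 private ranges:
  10.0.0.0/8 (10.0.0.0 - 10.255.255.255)
  172.16.0.0/12 (172.16.0.0 - 172.31.255.255)
  192.168.0.0/16 (192.168.0.0 - 192.168.255.255)
Private (in 192.168.0.0/16)


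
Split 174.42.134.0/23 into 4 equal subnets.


New prefix = 23 + 2 = 25
Each subnet has 128 addresses
  174.42.134.0/25
  174.42.134.128/25
  174.42.135.0/25
  174.42.135.128/25
Subnets: 174.42.134.0/25, 174.42.134.128/25, 174.42.135.0/25, 174.42.135.128/25


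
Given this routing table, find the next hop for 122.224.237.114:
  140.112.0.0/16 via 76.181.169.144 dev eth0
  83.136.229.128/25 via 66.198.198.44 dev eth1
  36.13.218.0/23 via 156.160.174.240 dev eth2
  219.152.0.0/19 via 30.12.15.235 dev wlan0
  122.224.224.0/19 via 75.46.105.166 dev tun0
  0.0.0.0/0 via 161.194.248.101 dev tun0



Longest prefix match for 122.224.237.114:
  /16 140.112.0.0: no
  /25 83.136.229.128: no
  /23 36.13.218.0: no
  /19 219.152.0.0: no
  /19 122.224.224.0: MATCH
  /0 0.0.0.0: MATCH
Selected: next-hop 75.46.105.166 via tun0 (matched /19)


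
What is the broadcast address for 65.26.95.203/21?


Network: 65.26.88.0/21
Host bits = 11
Set all host bits to 1:
Broadcast: 65.26.95.255


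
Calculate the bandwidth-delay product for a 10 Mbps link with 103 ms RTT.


BDP = bandwidth * RTT
= 10 Mbps * 103 ms
= 10 * 1e6 * 103 / 1000 bits
= 1030000 bits
= 128750 bytes
= 125.7324 KB
BDP = 1030000 bits (128750 bytes)


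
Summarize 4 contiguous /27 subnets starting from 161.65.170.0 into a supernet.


Original prefix: /27
Number of subnets: 4 = 2^2
New prefix = 27 - 2 = 25
Supernet: 161.65.170.0/25


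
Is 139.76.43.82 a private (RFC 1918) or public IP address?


RFC 1918 private ranges:
  10.0.0.0/8 (10.0.0.0 - 10.255.255.255)
  172.16.0.0/12 (172.16.0.0 - 172.31.255.255)
  192.168.0.0/16 (192.168.0.0 - 192.168.255.255)
Public (not in any RFC 1918 range)


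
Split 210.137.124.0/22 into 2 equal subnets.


New prefix = 22 + 1 = 23
Each subnet has 512 addresses
  210.137.124.0/23
  210.137.126.0/23
Subnets: 210.137.124.0/23, 210.137.126.0/23


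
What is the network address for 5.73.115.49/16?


IP:   00000101.01001001.01110011.00110001
Mask: 11111111.11111111.00000000.00000000
AND operation:
Net:  00000101.01001001.00000000.00000000
Network: 5.73.0.0/16


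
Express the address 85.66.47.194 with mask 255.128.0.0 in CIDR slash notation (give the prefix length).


Binary: 11111111.10000000.00000000.00000000
Count leading 1s
Prefix: /9


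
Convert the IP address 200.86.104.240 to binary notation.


200 = 11001000
86 = 01010110
104 = 01101000
240 = 11110000
Binary: 11001000.01010110.01101000.11110000


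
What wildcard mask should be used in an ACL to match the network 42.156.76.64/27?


Subnet mask: 255.255.255.224
Wildcard = 255.255.255.255 - subnet mask
255 - 255 = 0
255 - 255 = 0
255 - 255 = 0
255 - 224 = 31
Wildcard: 0.0.0.31


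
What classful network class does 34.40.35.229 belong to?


First octet: 34
Binary: 00100010
0xxxxxxx -> Class A (1-126)
Class A, default mask 255.0.0.0 (/8)


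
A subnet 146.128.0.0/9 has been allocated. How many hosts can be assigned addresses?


Host bits = 32 - 9 = 23
Total addresses = 2^23 = 8388608
Usable = total - 2 (network and broadcast)
Usable hosts: 8388606


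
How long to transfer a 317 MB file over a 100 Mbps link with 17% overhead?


Effective throughput = 100 * (1 - 17/100) = 83 Mbps
File size in Mb = 317 * 8 = 2536 Mb
Time = 2536 / 83
Time = 30.5542 seconds


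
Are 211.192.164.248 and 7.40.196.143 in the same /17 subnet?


Mask: 255.255.128.0
211.192.164.248 AND mask = 211.192.128.0
7.40.196.143 AND mask = 7.40.128.0
No, different subnets (211.192.128.0 vs 7.40.128.0)


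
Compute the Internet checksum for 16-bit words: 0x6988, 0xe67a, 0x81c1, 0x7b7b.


Sum all words (with carry folding):
+ 0x6988 = 0x6988
+ 0xe67a = 0x5003
+ 0x81c1 = 0xd1c4
+ 0x7b7b = 0x4d40
One's complement: ~0x4d40
Checksum = 0xb2bf


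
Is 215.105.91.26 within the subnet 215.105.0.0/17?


Subnet network: 215.105.0.0
Test IP AND mask: 215.105.0.0
Yes, 215.105.91.26 is in 215.105.0.0/17


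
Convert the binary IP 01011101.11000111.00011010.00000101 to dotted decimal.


01011101 = 93
11000111 = 199
00011010 = 26
00000101 = 5
IP: 93.199.26.5


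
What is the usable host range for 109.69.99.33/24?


Network: 109.69.99.0
Broadcast: 109.69.99.255
First usable = network + 1
Last usable = broadcast - 1
Range: 109.69.99.1 to 109.69.99.254


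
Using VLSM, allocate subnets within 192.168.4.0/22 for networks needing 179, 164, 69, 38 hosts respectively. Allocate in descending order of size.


179 hosts -> /24 (254 usable): 192.168.4.0/24
164 hosts -> /24 (254 usable): 192.168.5.0/24
69 hosts -> /25 (126 usable): 192.168.6.0/25
38 hosts -> /26 (62 usable): 192.168.6.128/26
Allocation: 192.168.4.0/24 (179 hosts, 254 usable); 192.168.5.0/24 (164 hosts, 254 usable); 192.168.6.0/25 (69 hosts, 126 usable); 192.168.6.128/26 (38 hosts, 62 usable)


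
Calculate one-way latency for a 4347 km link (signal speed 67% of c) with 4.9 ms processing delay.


Speed = 0.67 * 3e5 km/s = 201000 km/s
Propagation delay = 4347 / 201000 = 0.0216 s = 21.6269 ms
Processing delay = 4.9 ms
Total one-way latency = 26.5269 ms


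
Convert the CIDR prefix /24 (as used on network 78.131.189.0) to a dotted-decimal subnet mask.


/24 means 24 network bits, 8 host bits
Binary: 11111111111111111111111100000000
Mask: 255.255.255.0


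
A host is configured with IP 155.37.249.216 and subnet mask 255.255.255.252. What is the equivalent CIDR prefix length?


Binary: 11111111.11111111.11111111.11111100
Count leading 1s
Prefix: /30


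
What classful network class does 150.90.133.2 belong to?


First octet: 150
Binary: 10010110
10xxxxxx -> Class B (128-191)
Class B, default mask 255.255.0.0 (/16)


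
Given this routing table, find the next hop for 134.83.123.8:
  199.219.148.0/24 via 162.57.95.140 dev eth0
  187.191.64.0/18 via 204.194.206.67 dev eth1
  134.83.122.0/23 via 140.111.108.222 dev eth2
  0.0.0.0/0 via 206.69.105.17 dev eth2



Longest prefix match for 134.83.123.8:
  /24 199.219.148.0: no
  /18 187.191.64.0: no
  /23 134.83.122.0: MATCH
  /0 0.0.0.0: MATCH
Selected: next-hop 140.111.108.222 via eth2 (matched /23)


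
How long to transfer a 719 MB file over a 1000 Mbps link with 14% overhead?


Effective throughput = 1000 * (1 - 14/100) = 860 Mbps
File size in Mb = 719 * 8 = 5752 Mb
Time = 5752 / 860
Time = 6.6884 seconds


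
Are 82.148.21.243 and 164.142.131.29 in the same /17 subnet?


Mask: 255.255.128.0
82.148.21.243 AND mask = 82.148.0.0
164.142.131.29 AND mask = 164.142.128.0
No, different subnets (82.148.0.0 vs 164.142.128.0)


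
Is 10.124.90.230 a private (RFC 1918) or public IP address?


RFC 1918 private ranges:
  10.0.0.0/8 (10.0.0.0 - 10.255.255.255)
  172.16.0.0/12 (172.16.0.0 - 172.31.255.255)
  192.168.0.0/16 (192.168.0.0 - 192.168.255.255)
Private (in 10.0.0.0/8)


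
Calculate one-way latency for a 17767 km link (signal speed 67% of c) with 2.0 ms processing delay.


Speed = 0.67 * 3e5 km/s = 201000 km/s
Propagation delay = 17767 / 201000 = 0.0884 s = 88.393 ms
Processing delay = 2.0 ms
Total one-way latency = 90.393 ms


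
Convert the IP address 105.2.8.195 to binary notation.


105 = 01101001
2 = 00000010
8 = 00001000
195 = 11000011
Binary: 01101001.00000010.00001000.11000011


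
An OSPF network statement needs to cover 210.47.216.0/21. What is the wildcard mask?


Subnet mask: 255.255.248.0
Wildcard = 255.255.255.255 - subnet mask
255 - 255 = 0
255 - 255 = 0
255 - 248 = 7
255 - 0 = 255
Wildcard: 0.0.7.255


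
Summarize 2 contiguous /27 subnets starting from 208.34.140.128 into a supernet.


Original prefix: /27
Number of subnets: 2 = 2^1
New prefix = 27 - 1 = 26
Supernet: 208.34.140.128/26


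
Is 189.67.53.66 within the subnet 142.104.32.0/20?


Subnet network: 142.104.32.0
Test IP AND mask: 189.67.48.0
No, 189.67.53.66 is not in 142.104.32.0/20


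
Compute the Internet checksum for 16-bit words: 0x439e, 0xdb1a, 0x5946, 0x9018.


Sum all words (with carry folding):
+ 0x439e = 0x439e
+ 0xdb1a = 0x1eb9
+ 0x5946 = 0x77ff
+ 0x9018 = 0x0818
One's complement: ~0x0818
Checksum = 0xf7e7


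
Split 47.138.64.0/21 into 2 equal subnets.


New prefix = 21 + 1 = 22
Each subnet has 1024 addresses
  47.138.64.0/22
  47.138.68.0/22
Subnets: 47.138.64.0/22, 47.138.68.0/22


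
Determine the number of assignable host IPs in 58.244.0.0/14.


Host bits = 32 - 14 = 18
Total addresses = 2^18 = 262144
Usable = total - 2 (network and broadcast)
Usable hosts: 262142


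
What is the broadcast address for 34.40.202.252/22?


Network: 34.40.200.0/22
Host bits = 10
Set all host bits to 1:
Broadcast: 34.40.203.255


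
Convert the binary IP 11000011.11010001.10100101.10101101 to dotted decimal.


11000011 = 195
11010001 = 209
10100101 = 165
10101101 = 173
IP: 195.209.165.173


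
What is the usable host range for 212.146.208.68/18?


Network: 212.146.192.0
Broadcast: 212.146.255.255
First usable = network + 1
Last usable = broadcast - 1
Range: 212.146.192.1 to 212.146.255.254


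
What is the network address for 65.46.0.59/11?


IP:   01000001.00101110.00000000.00111011
Mask: 11111111.11100000.00000000.00000000
AND operation:
Net:  01000001.00100000.00000000.00000000
Network: 65.32.0.0/11


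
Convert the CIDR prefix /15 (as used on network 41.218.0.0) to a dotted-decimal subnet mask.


/15 means 15 network bits, 17 host bits
Binary: 11111111111111100000000000000000
Mask: 255.254.0.0


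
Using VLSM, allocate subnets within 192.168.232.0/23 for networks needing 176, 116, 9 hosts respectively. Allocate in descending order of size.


176 hosts -> /24 (254 usable): 192.168.232.0/24
116 hosts -> /25 (126 usable): 192.168.233.0/25
9 hosts -> /28 (14 usable): 192.168.233.128/28
Allocation: 192.168.232.0/24 (176 hosts, 254 usable); 192.168.233.0/25 (116 hosts, 126 usable); 192.168.233.128/28 (9 hosts, 14 usable)


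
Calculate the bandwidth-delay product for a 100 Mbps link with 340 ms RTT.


BDP = bandwidth * RTT
= 100 Mbps * 340 ms
= 100 * 1e6 * 340 / 1000 bits
= 34000000 bits
= 4250000 bytes
= 4150.3906 KB
BDP = 34000000 bits (4250000 bytes)


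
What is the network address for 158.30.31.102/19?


IP:   10011110.00011110.00011111.01100110
Mask: 11111111.11111111.11100000.00000000
AND operation:
Net:  10011110.00011110.00000000.00000000
Network: 158.30.0.0/19


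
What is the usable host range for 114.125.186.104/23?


Network: 114.125.186.0
Broadcast: 114.125.187.255
First usable = network + 1
Last usable = broadcast - 1
Range: 114.125.186.1 to 114.125.187.254


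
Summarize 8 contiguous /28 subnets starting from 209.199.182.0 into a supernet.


Original prefix: /28
Number of subnets: 8 = 2^3
New prefix = 28 - 3 = 25
Supernet: 209.199.182.0/25


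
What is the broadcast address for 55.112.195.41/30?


Network: 55.112.195.40/30
Host bits = 2
Set all host bits to 1:
Broadcast: 55.112.195.43


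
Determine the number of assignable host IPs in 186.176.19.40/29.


Host bits = 32 - 29 = 3
Total addresses = 2^3 = 8
Usable = total - 2 (network and broadcast)
Usable hosts: 6


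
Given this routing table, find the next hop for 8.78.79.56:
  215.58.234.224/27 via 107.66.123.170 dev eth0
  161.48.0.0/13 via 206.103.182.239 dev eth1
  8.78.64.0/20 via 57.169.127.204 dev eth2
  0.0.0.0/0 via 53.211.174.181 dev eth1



Longest prefix match for 8.78.79.56:
  /27 215.58.234.224: no
  /13 161.48.0.0: no
  /20 8.78.64.0: MATCH
  /0 0.0.0.0: MATCH
Selected: next-hop 57.169.127.204 via eth2 (matched /20)
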